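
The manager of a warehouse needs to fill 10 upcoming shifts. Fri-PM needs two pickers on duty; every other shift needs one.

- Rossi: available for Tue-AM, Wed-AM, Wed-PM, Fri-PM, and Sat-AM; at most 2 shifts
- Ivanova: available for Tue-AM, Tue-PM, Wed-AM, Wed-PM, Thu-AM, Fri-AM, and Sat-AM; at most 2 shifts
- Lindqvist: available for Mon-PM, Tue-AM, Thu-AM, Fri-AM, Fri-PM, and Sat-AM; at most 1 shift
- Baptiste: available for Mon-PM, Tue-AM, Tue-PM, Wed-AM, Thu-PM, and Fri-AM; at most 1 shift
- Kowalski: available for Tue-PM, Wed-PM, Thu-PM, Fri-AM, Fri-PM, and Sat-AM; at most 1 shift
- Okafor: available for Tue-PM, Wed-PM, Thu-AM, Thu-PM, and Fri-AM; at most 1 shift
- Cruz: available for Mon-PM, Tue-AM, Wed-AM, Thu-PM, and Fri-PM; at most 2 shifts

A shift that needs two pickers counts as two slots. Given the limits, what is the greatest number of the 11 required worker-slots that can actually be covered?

10

Total capacity across all pickers is 2+2+1+1+1+1+2 = 10, and 11 slots are needed, so at most 10 can be filled.
An assignment achieving 10: Mon-PM→Lindqvist, Tue-AM→Cruz, Tue-PM→Ivanova, Wed-AM→Rossi, Wed-PM→Rossi, Thu-AM→Ivanova, Thu-PM→Baptiste, Fri-AM→Okafor, Fri-PM→Kowalski+Cruz.
Loads: Rossi 2/2, Ivanova 2/2, Lindqvist 1/1, Baptiste 1/1, Kowalski 1/1, Okafor 1/1, Cruz 2/2.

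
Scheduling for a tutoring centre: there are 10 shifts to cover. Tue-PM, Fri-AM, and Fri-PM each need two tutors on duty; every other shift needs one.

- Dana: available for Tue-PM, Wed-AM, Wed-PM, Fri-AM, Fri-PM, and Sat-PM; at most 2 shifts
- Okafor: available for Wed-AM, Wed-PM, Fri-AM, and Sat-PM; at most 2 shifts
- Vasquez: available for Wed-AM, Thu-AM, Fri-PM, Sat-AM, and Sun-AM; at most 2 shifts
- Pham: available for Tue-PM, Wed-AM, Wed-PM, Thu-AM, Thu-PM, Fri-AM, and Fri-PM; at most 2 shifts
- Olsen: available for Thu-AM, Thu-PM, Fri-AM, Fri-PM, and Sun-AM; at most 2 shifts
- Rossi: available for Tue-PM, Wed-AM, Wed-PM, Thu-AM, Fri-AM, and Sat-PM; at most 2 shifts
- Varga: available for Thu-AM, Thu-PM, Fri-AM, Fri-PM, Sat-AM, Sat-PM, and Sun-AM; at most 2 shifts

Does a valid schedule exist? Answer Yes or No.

Yes

One valid schedule: Tue-PM→Dana+Pham, Wed-AM→Okafor, Wed-PM→Dana, Thu-AM→Olsen, Thu-PM→Pham, Fri-AM→Rossi+Varga, Fri-PM→Olsen+Varga, Sat-AM→Vasquez, Sat-PM→Okafor, Sun-AM→Vasquez.
Loads: Dana 2/2, Okafor 2/2, Vasquez 2/2, Pham 2/2, Olsen 2/2, Rossi 1/2, Varga 2/2 — all within limits.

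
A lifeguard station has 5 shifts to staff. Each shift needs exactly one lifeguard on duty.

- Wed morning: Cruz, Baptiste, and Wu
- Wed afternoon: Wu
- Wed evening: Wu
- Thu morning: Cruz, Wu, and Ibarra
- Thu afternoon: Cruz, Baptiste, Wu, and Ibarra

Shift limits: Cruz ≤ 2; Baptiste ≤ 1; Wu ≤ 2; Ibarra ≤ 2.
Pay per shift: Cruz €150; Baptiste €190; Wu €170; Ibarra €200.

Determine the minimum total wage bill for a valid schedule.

€830

Wed afternoon can only be covered by Wu, so that assignment is forced.
Wed evening can only be covered by Wu, so that assignment is forced.
Picking the cheapest available lifeguard for each shift independently would cost €790, but that ignores the shift limits.
An optimal schedule: Wed morning→Cruz, Wed afternoon→Wu, Wed evening→Wu, Thu morning→Cruz, Thu afternoon→Baptiste.
Total: 150 + 170 + 170 + 150 + 190 = €830.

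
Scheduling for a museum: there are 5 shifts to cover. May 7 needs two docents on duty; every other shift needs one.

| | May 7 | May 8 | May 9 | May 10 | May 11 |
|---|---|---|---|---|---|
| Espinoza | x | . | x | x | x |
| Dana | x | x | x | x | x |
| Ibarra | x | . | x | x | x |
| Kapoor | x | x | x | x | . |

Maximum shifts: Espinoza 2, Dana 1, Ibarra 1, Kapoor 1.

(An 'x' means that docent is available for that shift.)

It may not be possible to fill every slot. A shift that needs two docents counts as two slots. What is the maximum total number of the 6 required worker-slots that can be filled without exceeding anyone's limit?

5

Total capacity across all docents is 2+1+1+1 = 5, and 6 slots are needed, so at most 5 can be filled.
An assignment achieving 5: May 7→Espinoza+Ibarra, May 8→Dana, May 9→Kapoor, May 11→Espinoza.
Loads: Espinoza 2/2, Dana 1/1, Ibarra 1/1, Kapoor 1/1.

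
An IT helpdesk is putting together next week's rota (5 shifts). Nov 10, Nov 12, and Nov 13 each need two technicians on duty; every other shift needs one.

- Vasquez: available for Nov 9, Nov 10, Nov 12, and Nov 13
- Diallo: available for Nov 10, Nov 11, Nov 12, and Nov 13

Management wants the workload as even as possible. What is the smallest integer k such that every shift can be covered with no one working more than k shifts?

4

With 2 technicians and 8 worker-slots to fill, someone must work at least ⌈8/2⌉ = 4 shifts, so k ≥ 4.
k = 4 works: Nov 9→Vasquez, Nov 10→Vasquez+Diallo, Nov 11→Diallo, Nov 12→Vasquez+Diallo, Nov 13→Vasquez+Diallo.
Loads: Vasquez 4, Diallo 4 — all ≤ 4.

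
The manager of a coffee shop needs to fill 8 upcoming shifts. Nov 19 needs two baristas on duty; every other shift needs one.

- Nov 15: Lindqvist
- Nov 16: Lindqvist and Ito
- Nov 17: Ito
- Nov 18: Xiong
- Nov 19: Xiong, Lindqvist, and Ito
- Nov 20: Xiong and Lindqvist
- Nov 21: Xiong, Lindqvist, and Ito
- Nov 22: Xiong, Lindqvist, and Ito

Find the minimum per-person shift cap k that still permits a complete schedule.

With 3 baristas and 9 worker-slots to fill, someone must work at least ⌈9/3⌉ = 3 shifts, so k ≥ 3.
k = 3 works: Nov 15→Lindqvist, Nov 16→Lindqvist, Nov 17→Ito, Nov 18→Xiong, Nov 19→Xiong+Lindqvist, Nov 20→Xiong, Nov 21→Ito, Nov 22→Ito.
Loads: Xiong 3, Lindqvist 3, Ito 3 — all ≤ 3.

3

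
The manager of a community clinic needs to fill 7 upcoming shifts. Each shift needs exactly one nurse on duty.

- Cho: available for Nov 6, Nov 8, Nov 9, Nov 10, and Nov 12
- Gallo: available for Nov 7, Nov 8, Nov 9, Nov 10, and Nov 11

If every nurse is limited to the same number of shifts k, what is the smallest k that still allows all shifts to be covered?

With 2 nurses and 7 worker-slots to fill, someone must work at least ⌈7/2⌉ = 4 shifts, so k ≥ 4.
k = 4 works: Nov 6→Cho, Nov 7→Gallo, Nov 8→Cho, Nov 9→Cho, Nov 10→Gallo, Nov 11→Gallo, Nov 12→Cho.
Loads: Cho 4, Gallo 3 — all ≤ 4.

4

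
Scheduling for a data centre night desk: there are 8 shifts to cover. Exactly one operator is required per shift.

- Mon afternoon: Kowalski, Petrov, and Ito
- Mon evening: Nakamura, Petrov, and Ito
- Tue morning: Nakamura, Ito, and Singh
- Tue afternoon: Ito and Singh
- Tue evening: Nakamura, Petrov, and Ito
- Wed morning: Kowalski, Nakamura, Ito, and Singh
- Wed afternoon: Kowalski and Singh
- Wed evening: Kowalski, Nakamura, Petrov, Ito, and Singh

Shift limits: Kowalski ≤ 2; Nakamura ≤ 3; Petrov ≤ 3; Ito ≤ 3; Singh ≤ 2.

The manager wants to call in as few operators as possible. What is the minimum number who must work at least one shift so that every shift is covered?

8 slots to fill and no one can take more than 3, so at least ⌈8/3⌉ = 3 operators are needed.
Kowalski, Nakamura, and Ito alone can cover everything: Mon afternoon→Kowalski, Mon evening→Nakamura, Tue morning→Nakamura, Tue afternoon→Ito, Tue evening→Nakamura, Wed morning→Ito, Wed afternoon→Kowalski, Wed evening→Ito.

3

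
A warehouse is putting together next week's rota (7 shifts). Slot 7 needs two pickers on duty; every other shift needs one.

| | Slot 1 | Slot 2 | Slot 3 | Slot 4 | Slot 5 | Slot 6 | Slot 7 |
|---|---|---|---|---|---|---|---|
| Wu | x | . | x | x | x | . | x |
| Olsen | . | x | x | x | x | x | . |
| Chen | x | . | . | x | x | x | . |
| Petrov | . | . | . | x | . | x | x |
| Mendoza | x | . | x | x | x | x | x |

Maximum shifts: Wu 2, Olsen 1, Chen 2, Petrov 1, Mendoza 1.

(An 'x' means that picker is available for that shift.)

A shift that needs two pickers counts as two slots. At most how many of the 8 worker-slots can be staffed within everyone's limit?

7

Total capacity across all pickers is 2+1+2+1+1 = 7, and 8 slots are needed, so at most 7 can be filled.
An assignment achieving 7: Slot 1→Wu, Slot 2→Olsen, Slot 3→Wu, Slot 5→Chen, Slot 6→Chen, Slot 7→Petrov+Mendoza.
Loads: Wu 2/2, Olsen 1/1, Chen 2/2, Petrov 1/1, Mendoza 1/1.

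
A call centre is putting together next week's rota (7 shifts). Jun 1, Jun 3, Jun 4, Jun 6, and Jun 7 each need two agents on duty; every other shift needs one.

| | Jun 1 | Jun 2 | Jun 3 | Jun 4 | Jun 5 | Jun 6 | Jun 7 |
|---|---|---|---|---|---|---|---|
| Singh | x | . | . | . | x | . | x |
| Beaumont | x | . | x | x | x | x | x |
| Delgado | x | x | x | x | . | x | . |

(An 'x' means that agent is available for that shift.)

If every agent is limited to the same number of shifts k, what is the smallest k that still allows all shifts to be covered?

With 3 agents and 12 worker-slots to fill, someone must work at least ⌈12/3⌉ = 4 shifts, so k ≥ 4.
k = 4 is infeasible (exhaustive check).
k = 5 works: Jun 1→Singh+Beaumont, Jun 2→Delgado, Jun 3→Beaumont+Delgado, Jun 4→Beaumont+Delgado, Jun 5→Singh, Jun 6→Beaumont+Delgado, Jun 7→Singh+Beaumont.
Loads: Singh 3, Beaumont 5, Delgado 4 — all ≤ 5.

5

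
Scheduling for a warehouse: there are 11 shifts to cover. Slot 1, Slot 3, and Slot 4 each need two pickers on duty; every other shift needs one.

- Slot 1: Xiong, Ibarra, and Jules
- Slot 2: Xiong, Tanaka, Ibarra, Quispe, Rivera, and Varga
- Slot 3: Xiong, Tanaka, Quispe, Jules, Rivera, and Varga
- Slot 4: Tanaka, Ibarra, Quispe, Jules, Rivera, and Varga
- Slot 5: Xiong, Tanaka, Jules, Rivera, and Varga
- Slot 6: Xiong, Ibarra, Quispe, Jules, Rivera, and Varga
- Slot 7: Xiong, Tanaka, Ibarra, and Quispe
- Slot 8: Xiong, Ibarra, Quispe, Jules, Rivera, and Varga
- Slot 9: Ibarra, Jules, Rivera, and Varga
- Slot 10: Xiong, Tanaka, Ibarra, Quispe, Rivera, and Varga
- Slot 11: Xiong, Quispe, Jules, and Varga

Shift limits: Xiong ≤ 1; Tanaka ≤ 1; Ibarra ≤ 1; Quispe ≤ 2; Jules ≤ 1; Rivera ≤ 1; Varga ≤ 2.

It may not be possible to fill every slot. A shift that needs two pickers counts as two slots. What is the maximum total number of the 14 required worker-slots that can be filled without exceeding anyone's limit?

9

Total capacity across all pickers is 1+1+1+2+1+1+2 = 9, and 14 slots are needed, so at most 9 can be filled.
An assignment achieving 9: Slot 1→Xiong+Ibarra, Slot 2→Quispe, Slot 3→Varga, Slot 4→Varga, Slot 5→Rivera, Slot 7→Tanaka, Slot 9→Jules, Slot 11→Quispe.
Loads: Xiong 1/1, Tanaka 1/1, Ibarra 1/1, Quispe 2/2, Jules 1/1, Rivera 1/1, Varga 2/2.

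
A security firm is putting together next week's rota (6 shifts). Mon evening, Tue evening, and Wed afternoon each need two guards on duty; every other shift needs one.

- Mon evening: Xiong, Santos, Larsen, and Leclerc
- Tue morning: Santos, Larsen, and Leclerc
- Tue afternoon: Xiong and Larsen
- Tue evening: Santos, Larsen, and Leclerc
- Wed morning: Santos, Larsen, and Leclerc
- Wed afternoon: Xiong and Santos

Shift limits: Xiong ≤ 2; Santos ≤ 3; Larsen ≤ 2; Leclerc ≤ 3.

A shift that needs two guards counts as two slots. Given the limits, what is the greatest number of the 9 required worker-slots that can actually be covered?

9

Total capacity across all guards is 2+3+2+3 = 10, and 9 slots are needed, so at most 9 can be filled.
An assignment achieving 9: Mon evening→Larsen+Leclerc, Tue morning→Santos, Tue afternoon→Xiong, Tue evening→Santos+Larsen, Wed morning→Leclerc, Wed afternoon→Xiong+Santos.
Loads: Xiong 2/2, Santos 3/3, Larsen 2/2, Leclerc 2/3.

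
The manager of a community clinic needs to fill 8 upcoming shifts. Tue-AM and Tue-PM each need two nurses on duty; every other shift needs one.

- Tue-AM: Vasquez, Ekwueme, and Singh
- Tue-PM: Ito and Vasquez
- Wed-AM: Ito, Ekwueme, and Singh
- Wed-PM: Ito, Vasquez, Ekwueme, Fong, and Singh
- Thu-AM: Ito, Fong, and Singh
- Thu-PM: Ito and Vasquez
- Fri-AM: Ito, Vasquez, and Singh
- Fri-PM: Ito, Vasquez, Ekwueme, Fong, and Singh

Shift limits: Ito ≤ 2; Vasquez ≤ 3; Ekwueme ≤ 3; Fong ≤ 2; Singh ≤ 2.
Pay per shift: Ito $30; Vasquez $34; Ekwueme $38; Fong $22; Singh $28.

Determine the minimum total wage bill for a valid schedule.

$300

Tue-PM can only be covered by Ito and Vasquez, so that assignment is forced.
Picking the cheapest available nurse for each shift independently would cost $278, but that ignores the shift limits.
An optimal schedule: Tue-AM→Singh+Vasquez, Tue-PM→Ito+Vasquez, Wed-AM→Singh, Wed-PM→Fong, Thu-AM→Fong, Thu-PM→Ito, Fri-AM→Vasquez, Fri-PM→Ekwueme.
Total: 28 + 34 + 30 + 34 + 28 + 22 + 22 + 30 + 34 + 38 = $300.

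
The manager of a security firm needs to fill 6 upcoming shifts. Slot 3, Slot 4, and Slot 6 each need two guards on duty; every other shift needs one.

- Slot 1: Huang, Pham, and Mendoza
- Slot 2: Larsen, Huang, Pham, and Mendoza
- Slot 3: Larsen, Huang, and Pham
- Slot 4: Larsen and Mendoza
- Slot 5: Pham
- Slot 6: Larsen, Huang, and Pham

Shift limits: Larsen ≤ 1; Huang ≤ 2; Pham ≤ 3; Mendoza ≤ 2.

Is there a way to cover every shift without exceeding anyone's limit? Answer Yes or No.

No

Total capacity is 1+2+3+2 = 8 but 9 worker-slots are needed — infeasible.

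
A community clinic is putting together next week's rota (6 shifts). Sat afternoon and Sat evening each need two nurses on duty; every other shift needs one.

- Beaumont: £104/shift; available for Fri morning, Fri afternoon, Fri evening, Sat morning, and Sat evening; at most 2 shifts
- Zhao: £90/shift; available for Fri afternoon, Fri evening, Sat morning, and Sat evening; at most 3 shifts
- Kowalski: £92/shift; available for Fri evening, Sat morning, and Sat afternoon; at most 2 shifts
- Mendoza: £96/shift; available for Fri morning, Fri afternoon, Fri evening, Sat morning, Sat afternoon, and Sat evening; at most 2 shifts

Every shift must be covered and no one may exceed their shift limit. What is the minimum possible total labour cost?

£750

Sat afternoon can only be covered by Kowalski and Mendoza, so that assignment is forced.
Picking the cheapest available nurse for each shift independently would cost £740, but that ignores the shift limits.
An optimal schedule: Fri morning→Mendoza, Fri afternoon→Zhao, Fri evening→Zhao, Sat morning→Kowalski, Sat afternoon→Kowalski+Mendoza, Sat evening→Zhao+Beaumont.
Total: 96 + 90 + 90 + 92 + 92 + 96 + 90 + 104 = £750.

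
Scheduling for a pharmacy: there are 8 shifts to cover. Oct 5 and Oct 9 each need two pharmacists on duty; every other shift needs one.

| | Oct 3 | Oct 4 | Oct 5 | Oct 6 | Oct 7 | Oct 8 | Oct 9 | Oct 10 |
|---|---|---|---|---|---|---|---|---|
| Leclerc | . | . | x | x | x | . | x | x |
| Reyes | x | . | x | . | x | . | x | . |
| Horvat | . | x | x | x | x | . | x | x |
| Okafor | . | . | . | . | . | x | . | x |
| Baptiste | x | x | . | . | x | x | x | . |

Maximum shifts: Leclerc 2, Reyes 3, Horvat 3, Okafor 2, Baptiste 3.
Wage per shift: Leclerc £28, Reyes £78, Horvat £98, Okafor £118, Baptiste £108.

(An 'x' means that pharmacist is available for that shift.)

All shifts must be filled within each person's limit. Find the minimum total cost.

£800

Picking the cheapest available pharmacist for each shift independently would cost £580, but that ignores the shift limits.
An optimal schedule: Oct 3→Reyes, Oct 4→Horvat, Oct 5→Leclerc+Reyes, Oct 6→Leclerc, Oct 7→Reyes, Oct 8→Baptiste, Oct 9→Horvat+Baptiste, Oct 10→Horvat.
Total: 78 + 98 + 28 + 78 + 28 + 78 + 108 + 98 + 108 + 98 = £800.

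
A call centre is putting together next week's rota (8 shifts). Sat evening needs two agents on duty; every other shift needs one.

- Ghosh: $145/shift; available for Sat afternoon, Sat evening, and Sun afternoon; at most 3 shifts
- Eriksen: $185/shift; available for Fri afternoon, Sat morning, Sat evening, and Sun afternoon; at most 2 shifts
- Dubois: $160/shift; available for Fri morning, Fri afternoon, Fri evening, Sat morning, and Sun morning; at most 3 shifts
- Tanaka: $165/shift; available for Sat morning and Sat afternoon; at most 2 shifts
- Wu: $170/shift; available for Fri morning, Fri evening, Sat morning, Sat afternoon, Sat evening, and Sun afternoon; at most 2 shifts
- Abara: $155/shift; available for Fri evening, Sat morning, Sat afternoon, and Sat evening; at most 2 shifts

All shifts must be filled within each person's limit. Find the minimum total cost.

$1390

Sun morning can only be covered by Dubois, so that assignment is forced.
Picking the cheapest available agent for each shift independently would cost $1380, but that ignores the shift limits.
An optimal schedule: Fri morning→Dubois, Fri afternoon→Dubois, Fri evening→Abara, Sat morning→Tanaka, Sat afternoon→Ghosh, Sat evening→Ghosh+Abara, Sun morning→Dubois, Sun afternoon→Ghosh.
Total: 160 + 160 + 155 + 165 + 145 + 145 + 155 + 160 + 145 = $1390.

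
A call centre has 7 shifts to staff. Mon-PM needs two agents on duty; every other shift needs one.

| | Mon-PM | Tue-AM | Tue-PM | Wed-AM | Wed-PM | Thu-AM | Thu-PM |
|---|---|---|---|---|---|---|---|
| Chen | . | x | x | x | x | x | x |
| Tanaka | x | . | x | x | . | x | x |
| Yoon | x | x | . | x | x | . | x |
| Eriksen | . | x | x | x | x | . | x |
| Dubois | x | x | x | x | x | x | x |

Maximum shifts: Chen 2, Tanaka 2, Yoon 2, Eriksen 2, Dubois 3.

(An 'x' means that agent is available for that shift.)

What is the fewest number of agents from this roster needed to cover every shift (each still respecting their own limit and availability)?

8 slots to fill and no one can take more than 3, so at least ⌈8/3⌉ = 3 agents are needed.
Any 3 agents together have capacity at most 3+2+2 = 7 < 8 slots, so 3 can never suffice.
Chen, Tanaka, Yoon, and Eriksen alone can cover everything: Mon-PM→Tanaka+Yoon, Tue-AM→Chen, Tue-PM→Tanaka, Wed-AM→Eriksen, Wed-PM→Yoon, Thu-AM→Chen, Thu-PM→Eriksen.

4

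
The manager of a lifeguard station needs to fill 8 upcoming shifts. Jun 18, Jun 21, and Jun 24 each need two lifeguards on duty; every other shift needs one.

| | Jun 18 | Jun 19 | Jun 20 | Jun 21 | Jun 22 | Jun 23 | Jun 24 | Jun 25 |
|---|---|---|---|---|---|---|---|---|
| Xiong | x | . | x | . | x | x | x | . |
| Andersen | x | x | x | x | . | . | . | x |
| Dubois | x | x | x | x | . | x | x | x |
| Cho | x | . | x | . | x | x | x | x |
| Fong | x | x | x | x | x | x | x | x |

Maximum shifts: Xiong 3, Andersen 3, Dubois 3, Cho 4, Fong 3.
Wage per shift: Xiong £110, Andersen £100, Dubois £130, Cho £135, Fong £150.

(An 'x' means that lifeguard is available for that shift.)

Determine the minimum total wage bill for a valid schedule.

Picking the cheapest available lifeguard for each shift independently would cost £1200, but that ignores the shift limits.
An optimal schedule: Jun 18→Dubois+Cho, Jun 19→Andersen, Jun 20→Xiong, Jun 21→Andersen+Dubois, Jun 22→Xiong, Jun 23→Xiong, Jun 24→Dubois+Cho, Jun 25→Andersen.
Total: 130 + 135 + 100 + 110 + 100 + 130 + 110 + 110 + 130 + 135 + 100 = £1290.

£1290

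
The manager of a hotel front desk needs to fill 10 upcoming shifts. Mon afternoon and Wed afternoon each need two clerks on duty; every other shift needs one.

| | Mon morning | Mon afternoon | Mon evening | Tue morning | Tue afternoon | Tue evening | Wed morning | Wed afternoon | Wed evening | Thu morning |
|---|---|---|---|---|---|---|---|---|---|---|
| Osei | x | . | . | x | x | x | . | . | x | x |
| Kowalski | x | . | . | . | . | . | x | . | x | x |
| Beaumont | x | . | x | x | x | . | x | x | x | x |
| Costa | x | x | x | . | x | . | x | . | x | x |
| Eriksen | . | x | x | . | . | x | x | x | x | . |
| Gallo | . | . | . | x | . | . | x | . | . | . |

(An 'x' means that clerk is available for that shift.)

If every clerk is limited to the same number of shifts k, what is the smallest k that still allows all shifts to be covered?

2

With 6 clerks and 12 worker-slots to fill, someone must work at least ⌈12/6⌉ = 2 shifts, so k ≥ 2.
k = 2 works: Mon morning→Kowalski, Mon afternoon→Costa+Eriksen, Mon evening→Beaumont, Tue morning→Gallo, Tue afternoon→Osei, Tue evening→Osei, Wed morning→Gallo, Wed afternoon→Beaumont+Eriksen, Wed evening→Costa, Thu morning→Kowalski.
Loads: Osei 2, Kowalski 2, Beaumont 2, Costa 2, Eriksen 2, Gallo 2 — all ≤ 2.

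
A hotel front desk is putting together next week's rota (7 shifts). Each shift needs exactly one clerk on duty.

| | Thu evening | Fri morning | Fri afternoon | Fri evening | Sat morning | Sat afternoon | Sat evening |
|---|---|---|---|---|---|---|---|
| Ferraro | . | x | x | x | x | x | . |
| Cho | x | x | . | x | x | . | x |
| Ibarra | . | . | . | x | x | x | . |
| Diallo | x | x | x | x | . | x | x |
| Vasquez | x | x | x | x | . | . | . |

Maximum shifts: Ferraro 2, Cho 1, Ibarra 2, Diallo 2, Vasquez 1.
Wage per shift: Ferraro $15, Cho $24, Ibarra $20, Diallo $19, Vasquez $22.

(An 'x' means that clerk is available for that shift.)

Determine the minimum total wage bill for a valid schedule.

Picking the cheapest available clerk for each shift independently would cost $113, but that ignores the shift limits.
An optimal schedule: Thu evening→Diallo, Fri morning→Vasquez, Fri afternoon→Ferraro, Fri evening→Ibarra, Sat morning→Ferraro, Sat afternoon→Ibarra, Sat evening→Diallo.
Total: 19 + 22 + 15 + 20 + 15 + 20 + 19 = $130.

$130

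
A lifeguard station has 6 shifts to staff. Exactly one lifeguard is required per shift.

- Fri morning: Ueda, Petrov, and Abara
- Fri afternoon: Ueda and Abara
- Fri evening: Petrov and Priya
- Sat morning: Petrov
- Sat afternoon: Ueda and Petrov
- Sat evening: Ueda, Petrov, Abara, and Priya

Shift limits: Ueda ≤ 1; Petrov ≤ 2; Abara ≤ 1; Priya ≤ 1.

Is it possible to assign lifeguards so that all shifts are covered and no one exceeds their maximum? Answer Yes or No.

Total capacity is 1+2+1+1 = 5 but 6 worker-slots are needed — infeasible.

No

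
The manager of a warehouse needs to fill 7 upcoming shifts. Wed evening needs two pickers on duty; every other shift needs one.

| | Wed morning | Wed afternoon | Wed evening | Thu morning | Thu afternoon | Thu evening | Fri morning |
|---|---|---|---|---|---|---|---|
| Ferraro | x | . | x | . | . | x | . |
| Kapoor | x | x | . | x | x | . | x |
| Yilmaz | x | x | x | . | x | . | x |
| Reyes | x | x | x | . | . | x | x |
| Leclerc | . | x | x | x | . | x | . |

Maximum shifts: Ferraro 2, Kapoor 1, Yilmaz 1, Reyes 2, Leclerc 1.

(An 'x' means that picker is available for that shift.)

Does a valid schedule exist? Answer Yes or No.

No

Total capacity is 2+1+1+2+1 = 7 but 8 worker-slots are needed — infeasible.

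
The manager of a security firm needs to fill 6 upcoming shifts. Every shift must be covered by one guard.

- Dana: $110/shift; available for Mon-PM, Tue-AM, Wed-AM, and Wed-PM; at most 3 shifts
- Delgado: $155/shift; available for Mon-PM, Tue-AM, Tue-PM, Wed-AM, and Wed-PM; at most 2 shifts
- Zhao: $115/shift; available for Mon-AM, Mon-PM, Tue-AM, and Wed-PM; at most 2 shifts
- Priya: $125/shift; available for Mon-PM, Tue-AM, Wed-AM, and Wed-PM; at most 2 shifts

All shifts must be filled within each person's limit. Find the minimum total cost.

Mon-AM can only be covered by Zhao, so that assignment is forced.
Tue-PM can only be covered by Delgado, so that assignment is forced.
Picking the cheapest available guard for each shift independently would cost $710, but that ignores the shift limits.
An optimal schedule: Mon-AM→Zhao, Mon-PM→Dana, Tue-AM→Dana, Tue-PM→Delgado, Wed-AM→Dana, Wed-PM→Zhao.
Total: 115 + 110 + 110 + 155 + 110 + 115 = $715.

$715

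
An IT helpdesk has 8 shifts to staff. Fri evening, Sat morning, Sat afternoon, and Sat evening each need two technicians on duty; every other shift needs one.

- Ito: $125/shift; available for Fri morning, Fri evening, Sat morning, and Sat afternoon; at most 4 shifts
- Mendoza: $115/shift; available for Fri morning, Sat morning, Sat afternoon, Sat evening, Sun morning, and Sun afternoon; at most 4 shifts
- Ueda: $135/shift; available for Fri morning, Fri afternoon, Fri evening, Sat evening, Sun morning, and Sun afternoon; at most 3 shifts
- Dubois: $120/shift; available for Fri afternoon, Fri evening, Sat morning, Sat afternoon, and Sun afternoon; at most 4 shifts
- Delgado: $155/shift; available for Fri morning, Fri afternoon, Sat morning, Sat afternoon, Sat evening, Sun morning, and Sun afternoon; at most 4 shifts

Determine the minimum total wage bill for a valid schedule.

$1450

Picking the cheapest available technician for each shift independently would cost $1430, but that ignores the shift limits.
An optimal schedule: Fri morning→Mendoza, Fri afternoon→Dubois, Fri evening→Dubois+Ito, Sat morning→Dubois+Ito, Sat afternoon→Dubois+Ito, Sat evening→Mendoza+Ueda, Sun morning→Mendoza, Sun afternoon→Mendoza.
Total: 115 + 120 + 120 + 125 + 120 + 125 + 120 + 125 + 115 + 135 + 115 + 115 = $1450.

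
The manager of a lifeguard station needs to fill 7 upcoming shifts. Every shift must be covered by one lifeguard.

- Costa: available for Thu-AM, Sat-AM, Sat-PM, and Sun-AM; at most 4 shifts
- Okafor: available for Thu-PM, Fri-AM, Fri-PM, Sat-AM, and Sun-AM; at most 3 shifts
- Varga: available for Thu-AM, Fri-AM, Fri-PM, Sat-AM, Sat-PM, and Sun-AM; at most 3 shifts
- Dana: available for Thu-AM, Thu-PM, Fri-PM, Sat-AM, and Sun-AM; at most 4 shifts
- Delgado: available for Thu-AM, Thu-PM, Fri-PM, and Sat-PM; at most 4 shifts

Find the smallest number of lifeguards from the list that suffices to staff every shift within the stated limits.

2

7 slots to fill and no one can take more than 4, so at least ⌈7/4⌉ = 2 lifeguards are needed.
Costa and Okafor alone can cover everything: Thu-AM→Costa, Thu-PM→Okafor, Fri-AM→Okafor, Fri-PM→Okafor, Sat-AM→Costa, Sat-PM→Costa, Sun-AM→Costa.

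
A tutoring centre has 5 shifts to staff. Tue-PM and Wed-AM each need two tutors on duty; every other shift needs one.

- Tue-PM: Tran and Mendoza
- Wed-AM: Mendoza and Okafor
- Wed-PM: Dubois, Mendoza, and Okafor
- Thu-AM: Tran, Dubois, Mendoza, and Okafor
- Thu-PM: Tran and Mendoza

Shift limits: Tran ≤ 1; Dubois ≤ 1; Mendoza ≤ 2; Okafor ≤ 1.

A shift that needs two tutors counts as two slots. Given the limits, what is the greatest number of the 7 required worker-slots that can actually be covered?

5

Total capacity across all tutors is 1+1+2+1 = 5, and 7 slots are needed, so at most 5 can be filled.
An assignment achieving 5: Tue-PM→Tran+Mendoza, Wed-AM→Mendoza+Okafor, Wed-PM→Dubois.
Loads: Tran 1/1, Dubois 1/1, Mendoza 2/2, Okafor 1/1.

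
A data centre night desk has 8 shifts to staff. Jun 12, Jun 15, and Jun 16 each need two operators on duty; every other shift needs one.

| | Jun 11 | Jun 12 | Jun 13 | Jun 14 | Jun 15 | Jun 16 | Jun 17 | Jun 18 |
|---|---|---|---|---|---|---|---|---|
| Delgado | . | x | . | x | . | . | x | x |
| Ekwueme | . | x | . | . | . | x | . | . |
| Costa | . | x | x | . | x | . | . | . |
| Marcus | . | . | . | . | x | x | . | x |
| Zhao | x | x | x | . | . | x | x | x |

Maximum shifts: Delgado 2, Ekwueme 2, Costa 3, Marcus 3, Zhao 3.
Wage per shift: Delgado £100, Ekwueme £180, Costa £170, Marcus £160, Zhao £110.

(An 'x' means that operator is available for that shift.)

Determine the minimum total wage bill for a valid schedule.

Jun 11 can only be covered by Zhao, so that assignment is forced.
Jun 14 can only be covered by Delgado, so that assignment is forced.
Jun 15 can only be covered by Costa and Marcus, so that assignment is forced.
Picking the cheapest available operator for each shift independently would cost £1330, but that ignores the shift limits.
An optimal schedule: Jun 11→Zhao, Jun 12→Zhao+Costa, Jun 13→Costa, Jun 14→Delgado, Jun 15→Marcus+Costa, Jun 16→Zhao+Marcus, Jun 17→Delgado, Jun 18→Marcus.
Total: 110 + 110 + 170 + 170 + 100 + 160 + 170 + 110 + 160 + 100 + 160 = £1520.

£1520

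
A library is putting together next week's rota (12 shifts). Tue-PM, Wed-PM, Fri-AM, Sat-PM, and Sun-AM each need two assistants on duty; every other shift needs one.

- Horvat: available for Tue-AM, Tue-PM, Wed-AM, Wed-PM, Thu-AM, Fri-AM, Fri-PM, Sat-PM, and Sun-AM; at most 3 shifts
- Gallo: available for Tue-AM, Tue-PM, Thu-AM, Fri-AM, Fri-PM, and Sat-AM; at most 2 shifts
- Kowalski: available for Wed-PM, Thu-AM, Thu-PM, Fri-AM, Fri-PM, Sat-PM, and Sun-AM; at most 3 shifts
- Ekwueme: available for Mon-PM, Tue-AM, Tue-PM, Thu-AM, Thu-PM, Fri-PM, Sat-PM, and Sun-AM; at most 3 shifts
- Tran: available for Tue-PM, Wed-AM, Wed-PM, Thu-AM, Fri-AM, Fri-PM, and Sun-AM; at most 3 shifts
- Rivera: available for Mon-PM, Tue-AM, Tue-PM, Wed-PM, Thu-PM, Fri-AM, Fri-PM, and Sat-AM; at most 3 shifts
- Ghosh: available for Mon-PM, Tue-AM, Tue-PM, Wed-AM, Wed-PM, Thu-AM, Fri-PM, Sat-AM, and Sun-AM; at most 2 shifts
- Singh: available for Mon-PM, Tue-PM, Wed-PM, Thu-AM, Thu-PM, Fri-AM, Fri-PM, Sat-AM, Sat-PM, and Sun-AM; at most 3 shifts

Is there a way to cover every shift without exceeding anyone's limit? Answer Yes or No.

Yes

One valid schedule: Mon-PM→Ekwueme, Tue-AM→Horvat, Tue-PM→Ekwueme+Rivera, Wed-AM→Horvat, Wed-PM→Tran+Rivera, Thu-AM→Gallo, Thu-PM→Kowalski, Fri-AM→Tran+Rivera, Fri-PM→Kowalski, Sat-AM→Gallo, Sat-PM→Horvat+Kowalski, Sun-AM→Ekwueme+Tran.
Loads: Horvat 3/3, Gallo 2/2, Kowalski 3/3, Ekwueme 3/3, Tran 3/3, Rivera 3/3, Ghosh 0/2, Singh 0/3 — all within limits.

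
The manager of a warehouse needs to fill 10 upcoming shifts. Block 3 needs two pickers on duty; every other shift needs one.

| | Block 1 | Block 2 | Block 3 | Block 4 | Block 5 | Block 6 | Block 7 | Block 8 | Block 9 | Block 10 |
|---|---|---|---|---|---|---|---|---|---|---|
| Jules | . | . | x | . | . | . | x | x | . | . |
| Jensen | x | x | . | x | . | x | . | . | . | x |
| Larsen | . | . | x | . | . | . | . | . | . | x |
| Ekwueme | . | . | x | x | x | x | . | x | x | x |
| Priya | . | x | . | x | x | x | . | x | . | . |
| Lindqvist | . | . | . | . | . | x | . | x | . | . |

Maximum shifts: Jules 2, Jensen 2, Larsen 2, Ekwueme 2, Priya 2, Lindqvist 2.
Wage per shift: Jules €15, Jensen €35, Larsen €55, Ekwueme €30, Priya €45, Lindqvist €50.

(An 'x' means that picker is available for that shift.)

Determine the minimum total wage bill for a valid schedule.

Block 1 can only be covered by Jensen, so that assignment is forced.
Block 7 can only be covered by Jules, so that assignment is forced.
Block 9 can only be covered by Ekwueme, so that assignment is forced.
Picking the cheapest available picker for each shift independently would cost €295, but that ignores the shift limits.
An optimal schedule: Block 1→Jensen, Block 2→Jensen, Block 3→Jules+Ekwueme, Block 4→Priya, Block 5→Priya, Block 6→Lindqvist, Block 7→Jules, Block 8→Lindqvist, Block 9→Ekwueme, Block 10→Larsen.
Total: 35 + 35 + 15 + 30 + 45 + 45 + 50 + 15 + 50 + 30 + 55 = €405.

€405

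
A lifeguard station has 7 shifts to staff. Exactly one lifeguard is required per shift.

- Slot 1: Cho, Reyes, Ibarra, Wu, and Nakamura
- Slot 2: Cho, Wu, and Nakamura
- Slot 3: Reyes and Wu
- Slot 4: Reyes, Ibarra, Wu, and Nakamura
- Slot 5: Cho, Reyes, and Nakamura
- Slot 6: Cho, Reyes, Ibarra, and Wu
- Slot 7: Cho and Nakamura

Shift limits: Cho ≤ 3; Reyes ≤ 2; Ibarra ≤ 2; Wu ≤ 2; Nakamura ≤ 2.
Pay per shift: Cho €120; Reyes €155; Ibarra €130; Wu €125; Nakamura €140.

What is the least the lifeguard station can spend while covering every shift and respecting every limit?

Picking the cheapest available lifeguard for each shift independently would cost €850, but that ignores the shift limits.
An optimal schedule: Slot 1→Ibarra, Slot 2→Cho, Slot 3→Wu, Slot 4→Wu, Slot 5→Cho, Slot 6→Ibarra, Slot 7→Cho.
Total: 130 + 120 + 125 + 125 + 120 + 130 + 120 = €870.

€870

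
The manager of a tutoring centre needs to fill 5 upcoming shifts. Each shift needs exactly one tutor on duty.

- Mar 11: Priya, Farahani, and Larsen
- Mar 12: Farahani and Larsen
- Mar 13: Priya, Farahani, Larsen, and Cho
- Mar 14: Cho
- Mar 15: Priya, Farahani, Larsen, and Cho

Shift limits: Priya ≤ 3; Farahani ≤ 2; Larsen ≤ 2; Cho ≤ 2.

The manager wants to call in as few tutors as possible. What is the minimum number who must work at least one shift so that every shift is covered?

5 slots to fill and no one can take more than 3, so at least ⌈5/3⌉ = 2 tutors are needed.
No set of 2 tutors can cover every shift (each such set leaves at least one shift with no one available or exceeds a cap).
Priya, Farahani, and Cho alone can cover everything: Mar 11→Priya, Mar 12→Farahani, Mar 13→Priya, Mar 14→Cho, Mar 15→Priya.

3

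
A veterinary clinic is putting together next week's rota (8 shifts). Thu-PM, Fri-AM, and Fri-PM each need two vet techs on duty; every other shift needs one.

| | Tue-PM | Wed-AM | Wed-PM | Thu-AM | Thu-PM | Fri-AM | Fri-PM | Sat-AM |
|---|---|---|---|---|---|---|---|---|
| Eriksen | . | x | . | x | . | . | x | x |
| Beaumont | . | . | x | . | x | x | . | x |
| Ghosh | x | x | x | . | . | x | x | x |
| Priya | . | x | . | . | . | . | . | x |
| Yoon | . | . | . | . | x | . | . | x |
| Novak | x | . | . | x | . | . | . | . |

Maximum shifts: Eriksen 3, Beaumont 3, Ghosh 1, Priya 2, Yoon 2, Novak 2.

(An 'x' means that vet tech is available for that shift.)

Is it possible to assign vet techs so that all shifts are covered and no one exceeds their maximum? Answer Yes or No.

Total capacity is 13 and 11 slots are needed, so capacity alone doesn't rule it out.
Shifts {Fri-AM, Fri-PM} need 4 worker-slots in total, but the vet techs available for any of those shifts (Eriksen, Beaumont, and Ghosh) can supply at most 3 among them. So no valid schedule exists.

No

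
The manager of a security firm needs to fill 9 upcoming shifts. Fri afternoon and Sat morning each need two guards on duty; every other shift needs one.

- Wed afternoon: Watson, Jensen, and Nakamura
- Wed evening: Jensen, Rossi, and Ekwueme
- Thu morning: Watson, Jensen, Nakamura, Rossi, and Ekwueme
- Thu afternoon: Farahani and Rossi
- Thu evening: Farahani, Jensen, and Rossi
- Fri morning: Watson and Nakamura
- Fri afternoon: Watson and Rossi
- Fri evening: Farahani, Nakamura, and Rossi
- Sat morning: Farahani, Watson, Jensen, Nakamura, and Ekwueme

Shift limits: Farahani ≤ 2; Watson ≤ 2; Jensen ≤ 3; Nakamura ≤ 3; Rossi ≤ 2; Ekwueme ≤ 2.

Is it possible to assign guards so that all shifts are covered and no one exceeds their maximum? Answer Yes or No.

Yes

Fri afternoon can only be covered by Watson and Rossi, so that assignment is forced.
One valid schedule: Wed afternoon→Jensen, Wed evening→Jensen, Thu morning→Jensen, Thu afternoon→Farahani, Thu evening→Farahani, Fri morning→Watson, Fri afternoon→Watson+Rossi, Fri evening→Nakamura, Sat morning→Nakamura+Ekwueme.
Loads: Farahani 2/2, Watson 2/2, Jensen 3/3, Nakamura 2/3, Rossi 1/2, Ekwueme 1/2 — all within limits.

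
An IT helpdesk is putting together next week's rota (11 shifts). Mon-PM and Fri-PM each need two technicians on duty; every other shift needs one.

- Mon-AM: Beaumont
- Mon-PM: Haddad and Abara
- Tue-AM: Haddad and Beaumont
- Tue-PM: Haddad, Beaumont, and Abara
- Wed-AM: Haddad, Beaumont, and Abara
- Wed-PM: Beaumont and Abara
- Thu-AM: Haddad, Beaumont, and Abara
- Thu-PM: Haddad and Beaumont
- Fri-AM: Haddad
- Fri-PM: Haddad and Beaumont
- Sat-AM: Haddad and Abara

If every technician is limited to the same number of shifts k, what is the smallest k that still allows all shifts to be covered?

5

With 3 technicians and 13 worker-slots to fill, someone must work at least ⌈13/3⌉ = 5 shifts, so k ≥ 5.
k = 5 works: Mon-AM→Beaumont, Mon-PM→Haddad+Abara, Tue-AM→Haddad, Tue-PM→Beaumont, Wed-AM→Beaumont, Wed-PM→Beaumont, Thu-AM→Abara, Thu-PM→Haddad, Fri-AM→Haddad, Fri-PM→Haddad+Beaumont, Sat-AM→Abara.
Loads: Haddad 5, Beaumont 5, Abara 3 — all ≤ 5.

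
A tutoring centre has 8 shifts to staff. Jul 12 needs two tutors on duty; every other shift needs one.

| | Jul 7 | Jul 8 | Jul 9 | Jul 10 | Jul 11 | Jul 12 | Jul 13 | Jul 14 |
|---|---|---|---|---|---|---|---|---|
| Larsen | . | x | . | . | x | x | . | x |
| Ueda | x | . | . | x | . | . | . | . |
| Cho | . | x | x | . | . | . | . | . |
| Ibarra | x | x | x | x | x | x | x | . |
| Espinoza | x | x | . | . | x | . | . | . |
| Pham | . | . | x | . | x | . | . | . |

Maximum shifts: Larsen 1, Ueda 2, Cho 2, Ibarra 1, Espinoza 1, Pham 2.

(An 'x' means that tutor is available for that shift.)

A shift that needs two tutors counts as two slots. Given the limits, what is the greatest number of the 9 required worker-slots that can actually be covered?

Total capacity across all tutors is 1+2+2+1+1+2 = 9, and 9 slots are needed, so at most 9 can be filled.
Shifts {Jul 12, Jul 13} need 3 slots but only Larsen and Ibarra are available for them, supplying at most 2 — so at least 1 slot must go unfilled.
An assignment achieving 7: Jul 7→Ueda, Jul 8→Cho, Jul 9→Cho, Jul 10→Ueda, Jul 11→Espinoza, Jul 13→Ibarra, Jul 14→Larsen.
Loads: Larsen 1/1, Ueda 2/2, Cho 2/2, Ibarra 1/1, Espinoza 1/1, Pham 0/2.

7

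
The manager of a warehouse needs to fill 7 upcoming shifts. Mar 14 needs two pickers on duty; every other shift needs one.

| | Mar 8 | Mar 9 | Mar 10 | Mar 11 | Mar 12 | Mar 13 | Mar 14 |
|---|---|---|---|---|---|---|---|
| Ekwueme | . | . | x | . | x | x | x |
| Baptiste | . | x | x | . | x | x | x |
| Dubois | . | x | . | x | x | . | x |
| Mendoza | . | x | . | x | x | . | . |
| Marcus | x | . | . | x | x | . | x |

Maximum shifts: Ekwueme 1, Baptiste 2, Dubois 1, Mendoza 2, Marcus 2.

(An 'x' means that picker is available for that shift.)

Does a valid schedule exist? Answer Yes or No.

Mar 8 can only be covered by Marcus, so that assignment is forced.
One valid schedule: Mar 8→Marcus, Mar 9→Baptiste, Mar 10→Ekwueme, Mar 11→Mendoza, Mar 12→Mendoza, Mar 13→Baptiste, Mar 14→Dubois+Marcus.
Loads: Ekwueme 1/1, Baptiste 2/2, Dubois 1/1, Mendoza 2/2, Marcus 2/2 — all within limits.

Yes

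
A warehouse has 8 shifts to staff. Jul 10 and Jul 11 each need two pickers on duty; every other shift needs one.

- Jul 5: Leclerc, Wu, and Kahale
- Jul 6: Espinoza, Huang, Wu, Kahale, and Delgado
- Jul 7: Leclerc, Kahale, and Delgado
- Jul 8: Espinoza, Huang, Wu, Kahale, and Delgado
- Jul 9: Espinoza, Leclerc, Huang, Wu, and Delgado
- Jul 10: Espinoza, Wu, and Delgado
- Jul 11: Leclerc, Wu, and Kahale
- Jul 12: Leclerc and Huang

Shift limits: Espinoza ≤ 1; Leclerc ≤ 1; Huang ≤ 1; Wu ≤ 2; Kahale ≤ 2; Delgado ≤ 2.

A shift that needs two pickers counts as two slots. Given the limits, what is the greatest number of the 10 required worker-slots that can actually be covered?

Total capacity across all pickers is 1+1+1+2+2+2 = 9, and 10 slots are needed, so at most 9 can be filled.
An assignment achieving 9: Jul 5→Wu, Jul 6→Huang, Jul 7→Kahale, Jul 8→Delgado, Jul 9→Delgado, Jul 10→Espinoza+Wu, Jul 11→Kahale, Jul 12→Leclerc.
Loads: Espinoza 1/1, Leclerc 1/1, Huang 1/1, Wu 2/2, Kahale 2/2, Delgado 2/2.

9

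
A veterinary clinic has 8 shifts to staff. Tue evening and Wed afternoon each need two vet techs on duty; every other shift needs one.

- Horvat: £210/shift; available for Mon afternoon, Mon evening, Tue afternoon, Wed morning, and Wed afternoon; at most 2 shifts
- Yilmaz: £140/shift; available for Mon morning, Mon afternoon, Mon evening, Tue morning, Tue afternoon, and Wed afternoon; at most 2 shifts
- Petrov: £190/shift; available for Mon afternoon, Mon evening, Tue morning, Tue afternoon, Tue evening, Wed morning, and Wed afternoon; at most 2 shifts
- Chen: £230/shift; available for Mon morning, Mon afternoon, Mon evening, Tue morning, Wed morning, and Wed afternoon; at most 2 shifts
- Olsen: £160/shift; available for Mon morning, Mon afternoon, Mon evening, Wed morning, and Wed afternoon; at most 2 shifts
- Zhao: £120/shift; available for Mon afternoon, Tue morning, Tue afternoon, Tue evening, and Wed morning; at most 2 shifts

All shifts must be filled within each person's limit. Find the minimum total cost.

Tue evening can only be covered by Petrov and Zhao, so that assignment is forced.
Picking the cheapest available vet tech for each shift independently would cost £1370, but that ignores the shift limits.
An optimal schedule: Mon morning→Yilmaz, Mon afternoon→Horvat, Mon evening→Olsen, Tue morning→Zhao, Tue afternoon→Yilmaz, Tue evening→Zhao+Petrov, Wed morning→Olsen, Wed afternoon→Petrov+Horvat.
Total: 140 + 210 + 160 + 120 + 140 + 120 + 190 + 160 + 190 + 210 = £1640.

£1640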